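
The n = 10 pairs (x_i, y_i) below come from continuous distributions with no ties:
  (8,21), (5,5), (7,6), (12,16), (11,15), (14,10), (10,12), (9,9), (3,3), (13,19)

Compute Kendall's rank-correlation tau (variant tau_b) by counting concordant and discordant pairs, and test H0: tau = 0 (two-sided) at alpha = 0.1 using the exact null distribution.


Step 1: Enumerate the 45 unordered pairs (i,j) with i<j and classify each by sign(x_j-x_i) * sign(y_j-y_i).
  (1,2):dx=-3,dy=-16->C; (1,3):dx=-1,dy=-15->C; (1,4):dx=+4,dy=-5->D; (1,5):dx=+3,dy=-6->D
  (1,6):dx=+6,dy=-11->D; (1,7):dx=+2,dy=-9->D; (1,8):dx=+1,dy=-12->D; (1,9):dx=-5,dy=-18->C
  (1,10):dx=+5,dy=-2->D; (2,3):dx=+2,dy=+1->C; (2,4):dx=+7,dy=+11->C; (2,5):dx=+6,dy=+10->C
  (2,6):dx=+9,dy=+5->C; (2,7):dx=+5,dy=+7->C; (2,8):dx=+4,dy=+4->C; (2,9):dx=-2,dy=-2->C
  (2,10):dx=+8,dy=+14->C; (3,4):dx=+5,dy=+10->C; (3,5):dx=+4,dy=+9->C; (3,6):dx=+7,dy=+4->C
  (3,7):dx=+3,dy=+6->C; (3,8):dx=+2,dy=+3->C; (3,9):dx=-4,dy=-3->C; (3,10):dx=+6,dy=+13->C
  (4,5):dx=-1,dy=-1->C; (4,6):dx=+2,dy=-6->D; (4,7):dx=-2,dy=-4->C; (4,8):dx=-3,dy=-7->C
  (4,9):dx=-9,dy=-13->C; (4,10):dx=+1,dy=+3->C; (5,6):dx=+3,dy=-5->D; (5,7):dx=-1,dy=-3->C
  (5,8):dx=-2,dy=-6->C; (5,9):dx=-8,dy=-12->C; (5,10):dx=+2,dy=+4->C; (6,7):dx=-4,dy=+2->D
  (6,8):dx=-5,dy=-1->C; (6,9):dx=-11,dy=-7->C; (6,10):dx=-1,dy=+9->D; (7,8):dx=-1,dy=-3->C
  (7,9):dx=-7,dy=-9->C; (7,10):dx=+3,dy=+7->C; (8,9):dx=-6,dy=-6->C; (8,10):dx=+4,dy=+10->C
  (9,10):dx=+10,dy=+16->C
Step 2: C = 35, D = 10, total pairs = 45.
Step 3: tau = (C - D)/(n(n-1)/2) = (35 - 10)/45 = 0.555556.
Step 4: Exact two-sided p-value (enumerate n! = 3628800 permutations of y under H0): p = 0.028609.
Step 5: alpha = 0.1. reject H0.

tau_b = 0.5556 (C=35, D=10), p = 0.028609, reject H0.


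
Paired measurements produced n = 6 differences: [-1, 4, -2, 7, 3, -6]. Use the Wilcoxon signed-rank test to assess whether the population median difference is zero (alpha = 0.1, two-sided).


Step 1: Drop any zero differences (none here) and take |d_i|.
|d| = [1, 4, 2, 7, 3, 6]
Step 2: Midrank |d_i| (ties get averaged ranks).
ranks: |1|->1, |4|->4, |2|->2, |7|->6, |3|->3, |6|->5
Step 3: Attach original signs; sum ranks with positive sign and with negative sign.
W+ = 4 + 6 + 3 = 13
W- = 1 + 2 + 5 = 8
(Check: W+ + W- = 21 should equal n(n+1)/2 = 21.)
Step 4: Test statistic W = min(W+, W-) = 8.
Step 5: No ties, so the exact null distribution over the 2^6 = 64 sign assignments gives the two-sided p-value = 0.687500.
Step 6: alpha = 0.1. fail to reject H0.

W+ = 13, W- = 8, W = min = 8, p = 0.687500, fail to reject H0.


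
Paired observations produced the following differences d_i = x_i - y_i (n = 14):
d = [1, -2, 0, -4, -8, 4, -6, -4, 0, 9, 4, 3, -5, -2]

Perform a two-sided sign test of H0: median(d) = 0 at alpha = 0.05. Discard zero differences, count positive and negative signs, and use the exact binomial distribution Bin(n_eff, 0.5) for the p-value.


Step 1: Discard zero differences. Original n = 14; n_eff = number of nonzero differences = 12.
Nonzero differences (with sign): +1, -2, -4, -8, +4, -6, -4, +9, +4, +3, -5, -2
Step 2: Count signs: positive = 5, negative = 7.
Step 3: Under H0: P(positive) = 0.5, so the number of positives S ~ Bin(12, 0.5).
Step 4: Two-sided exact p-value = sum of Bin(12,0.5) probabilities at or below the observed probability = 0.774414.
Step 5: alpha = 0.05. fail to reject H0.

n_eff = 12, pos = 5, neg = 7, p = 0.774414, fail to reject H0.


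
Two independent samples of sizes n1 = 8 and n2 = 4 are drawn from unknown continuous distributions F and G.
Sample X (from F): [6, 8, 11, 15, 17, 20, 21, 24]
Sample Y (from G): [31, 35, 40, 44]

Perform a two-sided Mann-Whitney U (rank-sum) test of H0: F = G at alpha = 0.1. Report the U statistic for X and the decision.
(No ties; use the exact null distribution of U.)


Step 1: Combine and sort all 12 observations; assign midranks.
sorted (value, group): (6,X), (8,X), (11,X), (15,X), (17,X), (20,X), (21,X), (24,X), (31,Y), (35,Y), (40,Y), (44,Y)
ranks: 6->1, 8->2, 11->3, 15->4, 17->5, 20->6, 21->7, 24->8, 31->9, 35->10, 40->11, 44->12
Step 2: Rank sum for X: R1 = 1 + 2 + 3 + 4 + 5 + 6 + 7 + 8 = 36.
Step 3: U_X = R1 - n1(n1+1)/2 = 36 - 8*9/2 = 36 - 36 = 0.
       U_Y = n1*n2 - U_X = 32 - 0 = 32.
Step 4: No ties, so the exact null distribution of U (based on enumerating the C(12,8) = 495 equally likely rank assignments) gives the two-sided p-value.
Step 5: p-value = 0.004040; compare to alpha = 0.1. reject H0.

U_X = 0, p = 0.004040, reject H0 at alpha = 0.1.


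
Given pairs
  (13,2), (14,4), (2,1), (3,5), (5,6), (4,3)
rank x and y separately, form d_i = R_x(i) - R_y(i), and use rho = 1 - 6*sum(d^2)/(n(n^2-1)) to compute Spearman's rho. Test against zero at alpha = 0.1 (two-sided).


Step 1: Rank x and y separately (midranks; no ties here).
rank(x): 13->5, 14->6, 2->1, 3->2, 5->4, 4->3
rank(y): 2->2, 4->4, 1->1, 5->5, 6->6, 3->3
Step 2: d_i = R_x(i) - R_y(i); compute d_i^2.
  (5-2)^2=9, (6-4)^2=4, (1-1)^2=0, (2-5)^2=9, (4-6)^2=4, (3-3)^2=0
sum(d^2) = 26.
Step 3: rho = 1 - 6*26 / (6*(6^2 - 1)) = 1 - 156/210 = 0.257143.
Step 4: Under H0, t = rho * sqrt((n-2)/(1-rho^2)) = 0.5322 ~ t(4).
Step 5: Two-sided p-value from the t-distribution with 4 df = 0.622787.
Step 6: alpha = 0.1. fail to reject H0.

rho = 0.2571, p = 0.622787, fail to reject H0 at alpha = 0.1.


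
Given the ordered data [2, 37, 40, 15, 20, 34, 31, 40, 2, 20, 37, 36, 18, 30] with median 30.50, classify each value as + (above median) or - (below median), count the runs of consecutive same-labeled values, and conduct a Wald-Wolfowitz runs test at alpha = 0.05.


Step 1: Compute median = 30.50; label A = above, B = below.
Labels in order: BAABBAAABBAABB  (n_A = 7, n_B = 7)
Step 2: Count runs R = 7.
Step 3: Under H0 (random ordering), E[R] = 2*n_A*n_B/(n_A+n_B) + 1 = 2*7*7/14 + 1 = 8.0000.
        Var[R] = 2*n_A*n_B*(2*n_A*n_B - n_A - n_B) / ((n_A+n_B)^2 * (n_A+n_B-1)) = 8232/2548 = 3.2308.
        SD[R] = 1.7974.
Step 4: Continuity-corrected z = (R + 0.5 - E[R]) / SD[R] = (7 + 0.5 - 8.0000) / 1.7974 = -0.2782.
Step 5: Two-sided p-value via normal approximation = 2*(1 - Phi(|z|)) = 0.780879.
Step 6: alpha = 0.05. fail to reject H0.

R = 7, z = -0.2782, p = 0.780879, fail to reject H0.


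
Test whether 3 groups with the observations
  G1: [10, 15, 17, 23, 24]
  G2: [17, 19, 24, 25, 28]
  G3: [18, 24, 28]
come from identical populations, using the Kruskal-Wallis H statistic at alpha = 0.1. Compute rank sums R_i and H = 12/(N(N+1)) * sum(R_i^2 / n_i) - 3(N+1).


Step 1: Combine all N = 13 observations and assign midranks.
sorted (value, group, rank): (10,G1,1), (15,G1,2), (17,G1,3.5), (17,G2,3.5), (18,G3,5), (19,G2,6), (23,G1,7), (24,G1,9), (24,G2,9), (24,G3,9), (25,G2,11), (28,G2,12.5), (28,G3,12.5)
Step 2: Sum ranks within each group.
R_1 = 22.5 (n_1 = 5)
R_2 = 42 (n_2 = 5)
R_3 = 26.5 (n_3 = 3)
Step 3: H = 12/(N(N+1)) * sum(R_i^2/n_i) - 3(N+1)
     = 12/(13*14) * (22.5^2/5 + 42^2/5 + 26.5^2/3) - 3*14
     = 0.065934 * 688.133 - 42
     = 3.371429.
Step 4: Ties present; correction factor C = 1 - 36/(13^3 - 13) = 0.983516. Corrected H = 3.371429 / 0.983516 = 3.427933.
Step 5: Under H0, H ~ chi^2(2); p-value = 0.180150.
Step 6: alpha = 0.1. fail to reject H0.

H = 3.4279, df = 2, p = 0.180150, fail to reject H0.


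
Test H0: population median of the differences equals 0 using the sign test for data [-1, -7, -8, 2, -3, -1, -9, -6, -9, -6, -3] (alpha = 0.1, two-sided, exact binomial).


Step 1: Discard zero differences. Original n = 11; n_eff = number of nonzero differences = 11.
Nonzero differences (with sign): -1, -7, -8, +2, -3, -1, -9, -6, -9, -6, -3
Step 2: Count signs: positive = 1, negative = 10.
Step 3: Under H0: P(positive) = 0.5, so the number of positives S ~ Bin(11, 0.5).
Step 4: Two-sided exact p-value = sum of Bin(11,0.5) probabilities at or below the observed probability = 0.011719.
Step 5: alpha = 0.1. reject H0.

n_eff = 11, pos = 1, neg = 10, p = 0.011719, reject H0.


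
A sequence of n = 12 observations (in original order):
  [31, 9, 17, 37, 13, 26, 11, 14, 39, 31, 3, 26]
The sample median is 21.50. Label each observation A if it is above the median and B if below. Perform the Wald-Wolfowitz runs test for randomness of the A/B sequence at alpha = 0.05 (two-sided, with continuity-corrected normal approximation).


Step 1: Compute median = 21.50; label A = above, B = below.
Labels in order: ABBABABBAABA  (n_A = 6, n_B = 6)
Step 2: Count runs R = 9.
Step 3: Under H0 (random ordering), E[R] = 2*n_A*n_B/(n_A+n_B) + 1 = 2*6*6/12 + 1 = 7.0000.
        Var[R] = 2*n_A*n_B*(2*n_A*n_B - n_A - n_B) / ((n_A+n_B)^2 * (n_A+n_B-1)) = 4320/1584 = 2.7273.
        SD[R] = 1.6514.
Step 4: Continuity-corrected z = (R - 0.5 - E[R]) / SD[R] = (9 - 0.5 - 7.0000) / 1.6514 = 0.9083.
Step 5: Two-sided p-value via normal approximation = 2*(1 - Phi(|z|)) = 0.363722.
Step 6: alpha = 0.05. fail to reject H0.

R = 9, z = 0.9083, p = 0.363722, fail to reject H0.


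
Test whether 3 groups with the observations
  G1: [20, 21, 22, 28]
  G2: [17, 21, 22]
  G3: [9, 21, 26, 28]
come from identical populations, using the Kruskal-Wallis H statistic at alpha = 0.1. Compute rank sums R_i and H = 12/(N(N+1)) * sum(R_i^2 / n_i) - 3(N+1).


Step 1: Combine all N = 11 observations and assign midranks.
sorted (value, group, rank): (9,G3,1), (17,G2,2), (20,G1,3), (21,G1,5), (21,G2,5), (21,G3,5), (22,G1,7.5), (22,G2,7.5), (26,G3,9), (28,G1,10.5), (28,G3,10.5)
Step 2: Sum ranks within each group.
R_1 = 26 (n_1 = 4)
R_2 = 14.5 (n_2 = 3)
R_3 = 25.5 (n_3 = 4)
Step 3: H = 12/(N(N+1)) * sum(R_i^2/n_i) - 3(N+1)
     = 12/(11*12) * (26^2/4 + 14.5^2/3 + 25.5^2/4) - 3*12
     = 0.090909 * 401.646 - 36
     = 0.513258.
Step 4: Ties present; correction factor C = 1 - 36/(11^3 - 11) = 0.972727. Corrected H = 0.513258 / 0.972727 = 0.527648.
Step 5: Under H0, H ~ chi^2(2); p-value = 0.768109.
Step 6: alpha = 0.1. fail to reject H0.

H = 0.5276, df = 2, p = 0.768109, fail to reject H0.


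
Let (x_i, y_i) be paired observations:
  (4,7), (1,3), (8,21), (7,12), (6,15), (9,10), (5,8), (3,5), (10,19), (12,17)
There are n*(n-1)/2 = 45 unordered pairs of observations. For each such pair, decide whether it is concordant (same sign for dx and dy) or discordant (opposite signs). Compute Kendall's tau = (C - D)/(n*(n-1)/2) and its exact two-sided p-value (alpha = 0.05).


Step 1: Enumerate the 45 unordered pairs (i,j) with i<j and classify each by sign(x_j-x_i) * sign(y_j-y_i).
  (1,2):dx=-3,dy=-4->C; (1,3):dx=+4,dy=+14->C; (1,4):dx=+3,dy=+5->C; (1,5):dx=+2,dy=+8->C
  (1,6):dx=+5,dy=+3->C; (1,7):dx=+1,dy=+1->C; (1,8):dx=-1,dy=-2->C; (1,9):dx=+6,dy=+12->C
  (1,10):dx=+8,dy=+10->C; (2,3):dx=+7,dy=+18->C; (2,4):dx=+6,dy=+9->C; (2,5):dx=+5,dy=+12->C
  (2,6):dx=+8,dy=+7->C; (2,7):dx=+4,dy=+5->C; (2,8):dx=+2,dy=+2->C; (2,9):dx=+9,dy=+16->C
  (2,10):dx=+11,dy=+14->C; (3,4):dx=-1,dy=-9->C; (3,5):dx=-2,dy=-6->C; (3,6):dx=+1,dy=-11->D
  (3,7):dx=-3,dy=-13->C; (3,8):dx=-5,dy=-16->C; (3,9):dx=+2,dy=-2->D; (3,10):dx=+4,dy=-4->D
  (4,5):dx=-1,dy=+3->D; (4,6):dx=+2,dy=-2->D; (4,7):dx=-2,dy=-4->C; (4,8):dx=-4,dy=-7->C
  (4,9):dx=+3,dy=+7->C; (4,10):dx=+5,dy=+5->C; (5,6):dx=+3,dy=-5->D; (5,7):dx=-1,dy=-7->C
  (5,8):dx=-3,dy=-10->C; (5,9):dx=+4,dy=+4->C; (5,10):dx=+6,dy=+2->C; (6,7):dx=-4,dy=-2->C
  (6,8):dx=-6,dy=-5->C; (6,9):dx=+1,dy=+9->C; (6,10):dx=+3,dy=+7->C; (7,8):dx=-2,dy=-3->C
  (7,9):dx=+5,dy=+11->C; (7,10):dx=+7,dy=+9->C; (8,9):dx=+7,dy=+14->C; (8,10):dx=+9,dy=+12->C
  (9,10):dx=+2,dy=-2->D
Step 2: C = 38, D = 7, total pairs = 45.
Step 3: tau = (C - D)/(n(n-1)/2) = (38 - 7)/45 = 0.688889.
Step 4: Exact two-sided p-value (enumerate n! = 3628800 permutations of y under H0): p = 0.004687.
Step 5: alpha = 0.05. reject H0.

tau_b = 0.6889 (C=38, D=7), p = 0.004687, reject H0.


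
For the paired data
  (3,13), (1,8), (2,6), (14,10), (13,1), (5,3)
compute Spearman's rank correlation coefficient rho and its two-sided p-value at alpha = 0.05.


Step 1: Rank x and y separately (midranks; no ties here).
rank(x): 3->3, 1->1, 2->2, 14->6, 13->5, 5->4
rank(y): 13->6, 8->4, 6->3, 10->5, 1->1, 3->2
Step 2: d_i = R_x(i) - R_y(i); compute d_i^2.
  (3-6)^2=9, (1-4)^2=9, (2-3)^2=1, (6-5)^2=1, (5-1)^2=16, (4-2)^2=4
sum(d^2) = 40.
Step 3: rho = 1 - 6*40 / (6*(6^2 - 1)) = 1 - 240/210 = -0.142857.
Step 4: Under H0, t = rho * sqrt((n-2)/(1-rho^2)) = -0.2887 ~ t(4).
Step 5: Two-sided p-value from the t-distribution with 4 df = 0.787172.
Step 6: alpha = 0.05. fail to reject H0.

rho = -0.1429, p = 0.787172, fail to reject H0 at alpha = 0.05.


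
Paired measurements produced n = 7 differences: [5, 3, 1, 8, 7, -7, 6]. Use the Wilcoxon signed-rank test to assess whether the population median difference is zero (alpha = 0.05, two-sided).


Step 1: Drop any zero differences (none here) and take |d_i|.
|d| = [5, 3, 1, 8, 7, 7, 6]
Step 2: Midrank |d_i| (ties get averaged ranks).
ranks: |5|->3, |3|->2, |1|->1, |8|->7, |7|->5.5, |7|->5.5, |6|->4
Step 3: Attach original signs; sum ranks with positive sign and with negative sign.
W+ = 3 + 2 + 1 + 7 + 5.5 + 4 = 22.5
W- = 5.5 = 5.5
(Check: W+ + W- = 28 should equal n(n+1)/2 = 28.)
Step 4: Test statistic W = min(W+, W-) = 5.5.
Step 5: Ties in |d|, so use the tie-corrected normal approximation.
        E[W] = n(n+1)/4 = 7*8/4 = 14.
        Tie groups: |d|=7 (t=2); sum(t^3 - t) = 6.
        Var[W] = n(n+1)(2n+1)/24 - sum(t^3-t)/48 = 840/24 - 6/48 = 34.875.
        z = (W - E[W]) / sqrt(Var[W]) = (5.5 - 14) / 5.9055 = -1.4393.
        Two-sided p = 2*Phi(z) = 0.150056.
Step 6: alpha = 0.05. fail to reject H0.

W+ = 22.5, W- = 5.5, W = min = 5.5, p = 0.150056, fail to reject H0.


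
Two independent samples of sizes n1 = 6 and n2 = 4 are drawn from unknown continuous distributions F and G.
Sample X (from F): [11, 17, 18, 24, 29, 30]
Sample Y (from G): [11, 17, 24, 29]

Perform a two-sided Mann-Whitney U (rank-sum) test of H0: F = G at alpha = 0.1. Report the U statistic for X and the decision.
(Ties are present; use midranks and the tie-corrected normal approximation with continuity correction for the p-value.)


Step 1: Combine and sort all 10 observations; assign midranks.
sorted (value, group): (11,X), (11,Y), (17,X), (17,Y), (18,X), (24,X), (24,Y), (29,X), (29,Y), (30,X)
ranks: 11->1.5, 11->1.5, 17->3.5, 17->3.5, 18->5, 24->6.5, 24->6.5, 29->8.5, 29->8.5, 30->10
Step 2: Rank sum for X: R1 = 1.5 + 3.5 + 5 + 6.5 + 8.5 + 10 = 35.
Step 3: U_X = R1 - n1(n1+1)/2 = 35 - 6*7/2 = 35 - 21 = 14.
       U_Y = n1*n2 - U_X = 24 - 14 = 10.
Step 4: Ties are present, so use the tie-corrected normal approximation (with continuity correction) for the p-value.
Step 5: p-value = 0.746128; compare to alpha = 0.1. fail to reject H0.

U_X = 14, p = 0.746128, fail to reject H0 at alpha = 0.1.


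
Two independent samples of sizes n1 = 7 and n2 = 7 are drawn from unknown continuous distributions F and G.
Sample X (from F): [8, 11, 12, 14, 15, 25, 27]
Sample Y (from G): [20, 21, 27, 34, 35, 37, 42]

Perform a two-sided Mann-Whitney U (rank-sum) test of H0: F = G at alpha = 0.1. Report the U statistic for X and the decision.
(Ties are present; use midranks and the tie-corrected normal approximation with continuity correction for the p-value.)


Step 1: Combine and sort all 14 observations; assign midranks.
sorted (value, group): (8,X), (11,X), (12,X), (14,X), (15,X), (20,Y), (21,Y), (25,X), (27,X), (27,Y), (34,Y), (35,Y), (37,Y), (42,Y)
ranks: 8->1, 11->2, 12->3, 14->4, 15->5, 20->6, 21->7, 25->8, 27->9.5, 27->9.5, 34->11, 35->12, 37->13, 42->14
Step 2: Rank sum for X: R1 = 1 + 2 + 3 + 4 + 5 + 8 + 9.5 = 32.5.
Step 3: U_X = R1 - n1(n1+1)/2 = 32.5 - 7*8/2 = 32.5 - 28 = 4.5.
       U_Y = n1*n2 - U_X = 49 - 4.5 = 44.5.
Step 4: Ties are present, so use the tie-corrected normal approximation (with continuity correction) for the p-value.
Step 5: p-value = 0.012618; compare to alpha = 0.1. reject H0.

U_X = 4.5, p = 0.012618, reject H0 at alpha = 0.1.


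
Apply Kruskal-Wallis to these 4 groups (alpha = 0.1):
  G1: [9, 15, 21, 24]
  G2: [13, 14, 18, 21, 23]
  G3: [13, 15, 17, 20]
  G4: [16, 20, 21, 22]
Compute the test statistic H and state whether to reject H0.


Step 1: Combine all N = 17 observations and assign midranks.
sorted (value, group, rank): (9,G1,1), (13,G2,2.5), (13,G3,2.5), (14,G2,4), (15,G1,5.5), (15,G3,5.5), (16,G4,7), (17,G3,8), (18,G2,9), (20,G3,10.5), (20,G4,10.5), (21,G1,13), (21,G2,13), (21,G4,13), (22,G4,15), (23,G2,16), (24,G1,17)
Step 2: Sum ranks within each group.
R_1 = 36.5 (n_1 = 4)
R_2 = 44.5 (n_2 = 5)
R_3 = 26.5 (n_3 = 4)
R_4 = 45.5 (n_4 = 4)
Step 3: H = 12/(N(N+1)) * sum(R_i^2/n_i) - 3(N+1)
     = 12/(17*18) * (36.5^2/4 + 44.5^2/5 + 26.5^2/4 + 45.5^2/4) - 3*18
     = 0.039216 * 1422.24 - 54
     = 1.774020.
Step 4: Ties present; correction factor C = 1 - 42/(17^3 - 17) = 0.991422. Corrected H = 1.774020 / 0.991422 = 1.789370.
Step 5: Under H0, H ~ chi^2(3); p-value = 0.617251.
Step 6: alpha = 0.1. fail to reject H0.

H = 1.7894, df = 3, p = 0.617251, fail to reject H0.


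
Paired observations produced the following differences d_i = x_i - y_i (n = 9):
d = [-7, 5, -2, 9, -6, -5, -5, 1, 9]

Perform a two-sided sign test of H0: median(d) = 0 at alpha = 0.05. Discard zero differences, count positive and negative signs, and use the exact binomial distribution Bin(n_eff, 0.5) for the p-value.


Step 1: Discard zero differences. Original n = 9; n_eff = number of nonzero differences = 9.
Nonzero differences (with sign): -7, +5, -2, +9, -6, -5, -5, +1, +9
Step 2: Count signs: positive = 4, negative = 5.
Step 3: Under H0: P(positive) = 0.5, so the number of positives S ~ Bin(9, 0.5).
Step 4: Two-sided exact p-value = sum of Bin(9,0.5) probabilities at or below the observed probability = 1.000000.
Step 5: alpha = 0.05. fail to reject H0.

n_eff = 9, pos = 4, neg = 5, p = 1.000000, fail to reject H0.


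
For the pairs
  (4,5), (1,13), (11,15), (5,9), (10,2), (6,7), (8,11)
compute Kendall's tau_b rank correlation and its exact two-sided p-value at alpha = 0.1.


Step 1: Enumerate the 21 unordered pairs (i,j) with i<j and classify each by sign(x_j-x_i) * sign(y_j-y_i).
  (1,2):dx=-3,dy=+8->D; (1,3):dx=+7,dy=+10->C; (1,4):dx=+1,dy=+4->C; (1,5):dx=+6,dy=-3->D
  (1,6):dx=+2,dy=+2->C; (1,7):dx=+4,dy=+6->C; (2,3):dx=+10,dy=+2->C; (2,4):dx=+4,dy=-4->D
  (2,5):dx=+9,dy=-11->D; (2,6):dx=+5,dy=-6->D; (2,7):dx=+7,dy=-2->D; (3,4):dx=-6,dy=-6->C
  (3,5):dx=-1,dy=-13->C; (3,6):dx=-5,dy=-8->C; (3,7):dx=-3,dy=-4->C; (4,5):dx=+5,dy=-7->D
  (4,6):dx=+1,dy=-2->D; (4,7):dx=+3,dy=+2->C; (5,6):dx=-4,dy=+5->D; (5,7):dx=-2,dy=+9->D
  (6,7):dx=+2,dy=+4->C
Step 2: C = 11, D = 10, total pairs = 21.
Step 3: tau = (C - D)/(n(n-1)/2) = (11 - 10)/21 = 0.047619.
Step 4: Exact two-sided p-value (enumerate n! = 5040 permutations of y under H0): p = 1.000000.
Step 5: alpha = 0.1. fail to reject H0.

tau_b = 0.0476 (C=11, D=10), p = 1.000000, fail to reject H0.


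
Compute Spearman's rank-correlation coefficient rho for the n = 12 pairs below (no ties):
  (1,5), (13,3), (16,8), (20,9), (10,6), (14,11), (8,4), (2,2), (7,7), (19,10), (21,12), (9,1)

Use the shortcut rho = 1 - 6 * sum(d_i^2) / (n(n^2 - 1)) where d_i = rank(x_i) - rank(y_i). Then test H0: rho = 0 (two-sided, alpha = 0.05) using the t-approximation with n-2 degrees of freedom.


Step 1: Rank x and y separately (midranks; no ties here).
rank(x): 1->1, 13->7, 16->9, 20->11, 10->6, 14->8, 8->4, 2->2, 7->3, 19->10, 21->12, 9->5
rank(y): 5->5, 3->3, 8->8, 9->9, 6->6, 11->11, 4->4, 2->2, 7->7, 10->10, 12->12, 1->1
Step 2: d_i = R_x(i) - R_y(i); compute d_i^2.
  (1-5)^2=16, (7-3)^2=16, (9-8)^2=1, (11-9)^2=4, (6-6)^2=0, (8-11)^2=9, (4-4)^2=0, (2-2)^2=0, (3-7)^2=16, (10-10)^2=0, (12-12)^2=0, (5-1)^2=16
sum(d^2) = 78.
Step 3: rho = 1 - 6*78 / (12*(12^2 - 1)) = 1 - 468/1716 = 0.727273.
Step 4: Under H0, t = rho * sqrt((n-2)/(1-rho^2)) = 3.3508 ~ t(10).
Step 5: Two-sided p-value from the t-distribution with 10 df = 0.007355.
Step 6: alpha = 0.05. reject H0.

rho = 0.7273, p = 0.007355, reject H0 at alpha = 0.05.


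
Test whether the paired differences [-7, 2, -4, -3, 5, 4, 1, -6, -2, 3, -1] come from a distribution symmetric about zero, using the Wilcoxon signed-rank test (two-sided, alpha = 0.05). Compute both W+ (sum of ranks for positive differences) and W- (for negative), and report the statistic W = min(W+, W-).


Step 1: Drop any zero differences (none here) and take |d_i|.
|d| = [7, 2, 4, 3, 5, 4, 1, 6, 2, 3, 1]
Step 2: Midrank |d_i| (ties get averaged ranks).
ranks: |7|->11, |2|->3.5, |4|->7.5, |3|->5.5, |5|->9, |4|->7.5, |1|->1.5, |6|->10, |2|->3.5, |3|->5.5, |1|->1.5
Step 3: Attach original signs; sum ranks with positive sign and with negative sign.
W+ = 3.5 + 9 + 7.5 + 1.5 + 5.5 = 27
W- = 11 + 7.5 + 5.5 + 10 + 3.5 + 1.5 = 39
(Check: W+ + W- = 66 should equal n(n+1)/2 = 66.)
Step 4: Test statistic W = min(W+, W-) = 27.
Step 5: Ties in |d|, so use the tie-corrected normal approximation.
        E[W] = n(n+1)/4 = 11*12/4 = 33.
        Tie groups: |d|=1 (t=2), |d|=2 (t=2), |d|=3 (t=2), |d|=4 (t=2); sum(t^3 - t) = 24.
        Var[W] = n(n+1)(2n+1)/24 - sum(t^3-t)/48 = 3036/24 - 24/48 = 126.
        z = (W - E[W]) / sqrt(Var[W]) = (27 - 33) / 11.2250 = -0.5345.
        Two-sided p = 2*Phi(z) = 0.592980.
Step 6: alpha = 0.05. fail to reject H0.

W+ = 27, W- = 39, W = min = 27, p = 0.592980, fail to reject H0.


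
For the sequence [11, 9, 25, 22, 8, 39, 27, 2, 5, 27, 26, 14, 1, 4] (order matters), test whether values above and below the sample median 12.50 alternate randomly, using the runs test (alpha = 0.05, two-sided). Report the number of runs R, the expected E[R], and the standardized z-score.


Step 1: Compute median = 12.50; label A = above, B = below.
Labels in order: BBAABAABBAAABB  (n_A = 7, n_B = 7)
Step 2: Count runs R = 7.
Step 3: Under H0 (random ordering), E[R] = 2*n_A*n_B/(n_A+n_B) + 1 = 2*7*7/14 + 1 = 8.0000.
        Var[R] = 2*n_A*n_B*(2*n_A*n_B - n_A - n_B) / ((n_A+n_B)^2 * (n_A+n_B-1)) = 8232/2548 = 3.2308.
        SD[R] = 1.7974.
Step 4: Continuity-corrected z = (R + 0.5 - E[R]) / SD[R] = (7 + 0.5 - 8.0000) / 1.7974 = -0.2782.
Step 5: Two-sided p-value via normal approximation = 2*(1 - Phi(|z|)) = 0.780879.
Step 6: alpha = 0.05. fail to reject H0.

R = 7, z = -0.2782, p = 0.780879, fail to reject H0.


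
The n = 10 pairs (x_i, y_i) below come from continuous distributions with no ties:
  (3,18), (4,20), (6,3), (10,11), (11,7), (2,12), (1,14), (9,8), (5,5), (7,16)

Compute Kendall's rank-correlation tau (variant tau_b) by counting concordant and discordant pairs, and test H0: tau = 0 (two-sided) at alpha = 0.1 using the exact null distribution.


Step 1: Enumerate the 45 unordered pairs (i,j) with i<j and classify each by sign(x_j-x_i) * sign(y_j-y_i).
  (1,2):dx=+1,dy=+2->C; (1,3):dx=+3,dy=-15->D; (1,4):dx=+7,dy=-7->D; (1,5):dx=+8,dy=-11->D
  (1,6):dx=-1,dy=-6->C; (1,7):dx=-2,dy=-4->C; (1,8):dx=+6,dy=-10->D; (1,9):dx=+2,dy=-13->D
  (1,10):dx=+4,dy=-2->D; (2,3):dx=+2,dy=-17->D; (2,4):dx=+6,dy=-9->D; (2,5):dx=+7,dy=-13->D
  (2,6):dx=-2,dy=-8->C; (2,7):dx=-3,dy=-6->C; (2,8):dx=+5,dy=-12->D; (2,9):dx=+1,dy=-15->D
  (2,10):dx=+3,dy=-4->D; (3,4):dx=+4,dy=+8->C; (3,5):dx=+5,dy=+4->C; (3,6):dx=-4,dy=+9->D
  (3,7):dx=-5,dy=+11->D; (3,8):dx=+3,dy=+5->C; (3,9):dx=-1,dy=+2->D; (3,10):dx=+1,dy=+13->C
  (4,5):dx=+1,dy=-4->D; (4,6):dx=-8,dy=+1->D; (4,7):dx=-9,dy=+3->D; (4,8):dx=-1,dy=-3->C
  (4,9):dx=-5,dy=-6->C; (4,10):dx=-3,dy=+5->D; (5,6):dx=-9,dy=+5->D; (5,7):dx=-10,dy=+7->D
  (5,8):dx=-2,dy=+1->D; (5,9):dx=-6,dy=-2->C; (5,10):dx=-4,dy=+9->D; (6,7):dx=-1,dy=+2->D
  (6,8):dx=+7,dy=-4->D; (6,9):dx=+3,dy=-7->D; (6,10):dx=+5,dy=+4->C; (7,8):dx=+8,dy=-6->D
  (7,9):dx=+4,dy=-9->D; (7,10):dx=+6,dy=+2->C; (8,9):dx=-4,dy=-3->C; (8,10):dx=-2,dy=+8->D
  (9,10):dx=+2,dy=+11->C
Step 2: C = 16, D = 29, total pairs = 45.
Step 3: tau = (C - D)/(n(n-1)/2) = (16 - 29)/45 = -0.288889.
Step 4: Exact two-sided p-value (enumerate n! = 3628800 permutations of y under H0): p = 0.291248.
Step 5: alpha = 0.1. fail to reject H0.

tau_b = -0.2889 (C=16, D=29), p = 0.291248, fail to reject H0.


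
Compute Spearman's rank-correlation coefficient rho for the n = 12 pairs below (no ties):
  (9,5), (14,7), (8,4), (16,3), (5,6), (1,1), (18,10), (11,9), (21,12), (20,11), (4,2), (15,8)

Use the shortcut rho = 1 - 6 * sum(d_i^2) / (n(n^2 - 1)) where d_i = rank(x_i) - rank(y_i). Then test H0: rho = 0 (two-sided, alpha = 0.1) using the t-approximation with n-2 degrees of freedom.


Step 1: Rank x and y separately (midranks; no ties here).
rank(x): 9->5, 14->7, 8->4, 16->9, 5->3, 1->1, 18->10, 11->6, 21->12, 20->11, 4->2, 15->8
rank(y): 5->5, 7->7, 4->4, 3->3, 6->6, 1->1, 10->10, 9->9, 12->12, 11->11, 2->2, 8->8
Step 2: d_i = R_x(i) - R_y(i); compute d_i^2.
  (5-5)^2=0, (7-7)^2=0, (4-4)^2=0, (9-3)^2=36, (3-6)^2=9, (1-1)^2=0, (10-10)^2=0, (6-9)^2=9, (12-12)^2=0, (11-11)^2=0, (2-2)^2=0, (8-8)^2=0
sum(d^2) = 54.
Step 3: rho = 1 - 6*54 / (12*(12^2 - 1)) = 1 - 324/1716 = 0.811189.
Step 4: Under H0, t = rho * sqrt((n-2)/(1-rho^2)) = 4.3866 ~ t(10).
Step 5: Two-sided p-value from the t-distribution with 10 df = 0.001363.
Step 6: alpha = 0.1. reject H0.

rho = 0.8112, p = 0.001363, reject H0 at alpha = 0.1.


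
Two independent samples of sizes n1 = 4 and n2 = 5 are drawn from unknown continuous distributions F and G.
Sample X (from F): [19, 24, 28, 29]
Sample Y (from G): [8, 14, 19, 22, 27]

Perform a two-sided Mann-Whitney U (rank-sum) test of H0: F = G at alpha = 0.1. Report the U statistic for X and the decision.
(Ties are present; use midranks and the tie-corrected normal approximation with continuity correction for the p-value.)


Step 1: Combine and sort all 9 observations; assign midranks.
sorted (value, group): (8,Y), (14,Y), (19,X), (19,Y), (22,Y), (24,X), (27,Y), (28,X), (29,X)
ranks: 8->1, 14->2, 19->3.5, 19->3.5, 22->5, 24->6, 27->7, 28->8, 29->9
Step 2: Rank sum for X: R1 = 3.5 + 6 + 8 + 9 = 26.5.
Step 3: U_X = R1 - n1(n1+1)/2 = 26.5 - 4*5/2 = 26.5 - 10 = 16.5.
       U_Y = n1*n2 - U_X = 20 - 16.5 = 3.5.
Step 4: Ties are present, so use the tie-corrected normal approximation (with continuity correction) for the p-value.
Step 5: p-value = 0.139983; compare to alpha = 0.1. fail to reject H0.

U_X = 16.5, p = 0.139983, fail to reject H0 at alpha = 0.1.


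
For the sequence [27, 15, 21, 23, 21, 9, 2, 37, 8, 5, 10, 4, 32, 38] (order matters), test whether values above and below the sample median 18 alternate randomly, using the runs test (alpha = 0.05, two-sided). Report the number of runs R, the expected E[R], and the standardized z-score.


Step 1: Compute median = 18; label A = above, B = below.
Labels in order: ABAAABBABBBBAA  (n_A = 7, n_B = 7)
Step 2: Count runs R = 7.
Step 3: Under H0 (random ordering), E[R] = 2*n_A*n_B/(n_A+n_B) + 1 = 2*7*7/14 + 1 = 8.0000.
        Var[R] = 2*n_A*n_B*(2*n_A*n_B - n_A - n_B) / ((n_A+n_B)^2 * (n_A+n_B-1)) = 8232/2548 = 3.2308.
        SD[R] = 1.7974.
Step 4: Continuity-corrected z = (R + 0.5 - E[R]) / SD[R] = (7 + 0.5 - 8.0000) / 1.7974 = -0.2782.
Step 5: Two-sided p-value via normal approximation = 2*(1 - Phi(|z|)) = 0.780879.
Step 6: alpha = 0.05. fail to reject H0.

R = 7, z = -0.2782, p = 0.780879, fail to reject H0.


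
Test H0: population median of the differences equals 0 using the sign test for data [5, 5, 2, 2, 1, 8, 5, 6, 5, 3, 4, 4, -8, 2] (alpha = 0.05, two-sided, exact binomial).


Step 1: Discard zero differences. Original n = 14; n_eff = number of nonzero differences = 14.
Nonzero differences (with sign): +5, +5, +2, +2, +1, +8, +5, +6, +5, +3, +4, +4, -8, +2
Step 2: Count signs: positive = 13, negative = 1.
Step 3: Under H0: P(positive) = 0.5, so the number of positives S ~ Bin(14, 0.5).
Step 4: Two-sided exact p-value = sum of Bin(14,0.5) probabilities at or below the observed probability = 0.001831.
Step 5: alpha = 0.05. reject H0.

n_eff = 14, pos = 13, neg = 1, p = 0.001831, reject H0.


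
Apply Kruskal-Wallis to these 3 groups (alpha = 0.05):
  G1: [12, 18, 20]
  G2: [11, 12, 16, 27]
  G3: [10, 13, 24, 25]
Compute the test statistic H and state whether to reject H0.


Step 1: Combine all N = 11 observations and assign midranks.
sorted (value, group, rank): (10,G3,1), (11,G2,2), (12,G1,3.5), (12,G2,3.5), (13,G3,5), (16,G2,6), (18,G1,7), (20,G1,8), (24,G3,9), (25,G3,10), (27,G2,11)
Step 2: Sum ranks within each group.
R_1 = 18.5 (n_1 = 3)
R_2 = 22.5 (n_2 = 4)
R_3 = 25 (n_3 = 4)
Step 3: H = 12/(N(N+1)) * sum(R_i^2/n_i) - 3(N+1)
     = 12/(11*12) * (18.5^2/3 + 22.5^2/4 + 25^2/4) - 3*12
     = 0.090909 * 396.896 - 36
     = 0.081439.
Step 4: Ties present; correction factor C = 1 - 6/(11^3 - 11) = 0.995455. Corrected H = 0.081439 / 0.995455 = 0.081811.
Step 5: Under H0, H ~ chi^2(2); p-value = 0.959920.
Step 6: alpha = 0.05. fail to reject H0.

H = 0.0818, df = 2, p = 0.959920, fail to reject H0.


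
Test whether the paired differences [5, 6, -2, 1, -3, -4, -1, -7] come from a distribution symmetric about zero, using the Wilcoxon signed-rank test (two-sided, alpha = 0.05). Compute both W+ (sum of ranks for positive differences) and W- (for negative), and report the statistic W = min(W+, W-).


Step 1: Drop any zero differences (none here) and take |d_i|.
|d| = [5, 6, 2, 1, 3, 4, 1, 7]
Step 2: Midrank |d_i| (ties get averaged ranks).
ranks: |5|->6, |6|->7, |2|->3, |1|->1.5, |3|->4, |4|->5, |1|->1.5, |7|->8
Step 3: Attach original signs; sum ranks with positive sign and with negative sign.
W+ = 6 + 7 + 1.5 = 14.5
W- = 3 + 4 + 5 + 1.5 + 8 = 21.5
(Check: W+ + W- = 36 should equal n(n+1)/2 = 36.)
Step 4: Test statistic W = min(W+, W-) = 14.5.
Step 5: Ties in |d|, so use the tie-corrected normal approximation.
        E[W] = n(n+1)/4 = 8*9/4 = 18.
        Tie groups: |d|=1 (t=2); sum(t^3 - t) = 6.
        Var[W] = n(n+1)(2n+1)/24 - sum(t^3-t)/48 = 1224/24 - 6/48 = 50.875.
        z = (W - E[W]) / sqrt(Var[W]) = (14.5 - 18) / 7.1327 = -0.4907.
        Two-sided p = 2*Phi(z) = 0.623639.
Step 6: alpha = 0.05. fail to reject H0.

W+ = 14.5, W- = 21.5, W = min = 14.5, p = 0.623639, fail to reject H0.


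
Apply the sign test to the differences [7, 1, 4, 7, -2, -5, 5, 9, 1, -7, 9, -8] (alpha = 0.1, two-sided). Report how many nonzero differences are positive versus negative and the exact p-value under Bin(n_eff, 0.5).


Step 1: Discard zero differences. Original n = 12; n_eff = number of nonzero differences = 12.
Nonzero differences (with sign): +7, +1, +4, +7, -2, -5, +5, +9, +1, -7, +9, -8
Step 2: Count signs: positive = 8, negative = 4.
Step 3: Under H0: P(positive) = 0.5, so the number of positives S ~ Bin(12, 0.5).
Step 4: Two-sided exact p-value = sum of Bin(12,0.5) probabilities at or below the observed probability = 0.387695.
Step 5: alpha = 0.1. fail to reject H0.

n_eff = 12, pos = 8, neg = 4, p = 0.387695, fail to reject H0.


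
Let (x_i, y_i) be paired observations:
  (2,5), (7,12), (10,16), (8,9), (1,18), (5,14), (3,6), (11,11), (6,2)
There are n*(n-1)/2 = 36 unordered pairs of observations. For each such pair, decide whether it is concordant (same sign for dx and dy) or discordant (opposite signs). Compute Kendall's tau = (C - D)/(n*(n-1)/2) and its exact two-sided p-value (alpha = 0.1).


Step 1: Enumerate the 36 unordered pairs (i,j) with i<j and classify each by sign(x_j-x_i) * sign(y_j-y_i).
  (1,2):dx=+5,dy=+7->C; (1,3):dx=+8,dy=+11->C; (1,4):dx=+6,dy=+4->C; (1,5):dx=-1,dy=+13->D
  (1,6):dx=+3,dy=+9->C; (1,7):dx=+1,dy=+1->C; (1,8):dx=+9,dy=+6->C; (1,9):dx=+4,dy=-3->D
  (2,3):dx=+3,dy=+4->C; (2,4):dx=+1,dy=-3->D; (2,5):dx=-6,dy=+6->D; (2,6):dx=-2,dy=+2->D
  (2,7):dx=-4,dy=-6->C; (2,8):dx=+4,dy=-1->D; (2,9):dx=-1,dy=-10->C; (3,4):dx=-2,dy=-7->C
  (3,5):dx=-9,dy=+2->D; (3,6):dx=-5,dy=-2->C; (3,7):dx=-7,dy=-10->C; (3,8):dx=+1,dy=-5->D
  (3,9):dx=-4,dy=-14->C; (4,5):dx=-7,dy=+9->D; (4,6):dx=-3,dy=+5->D; (4,7):dx=-5,dy=-3->C
  (4,8):dx=+3,dy=+2->C; (4,9):dx=-2,dy=-7->C; (5,6):dx=+4,dy=-4->D; (5,7):dx=+2,dy=-12->D
  (5,8):dx=+10,dy=-7->D; (5,9):dx=+5,dy=-16->D; (6,7):dx=-2,dy=-8->C; (6,8):dx=+6,dy=-3->D
  (6,9):dx=+1,dy=-12->D; (7,8):dx=+8,dy=+5->C; (7,9):dx=+3,dy=-4->D; (8,9):dx=-5,dy=-9->C
Step 2: C = 19, D = 17, total pairs = 36.
Step 3: tau = (C - D)/(n(n-1)/2) = (19 - 17)/36 = 0.055556.
Step 4: Exact two-sided p-value (enumerate n! = 362880 permutations of y under H0): p = 0.919455.
Step 5: alpha = 0.1. fail to reject H0.

tau_b = 0.0556 (C=19, D=17), p = 0.919455, fail to reject H0.


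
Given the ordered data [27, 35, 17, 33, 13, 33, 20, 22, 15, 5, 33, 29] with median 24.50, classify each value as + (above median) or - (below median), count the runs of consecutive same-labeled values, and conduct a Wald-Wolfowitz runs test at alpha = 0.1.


Step 1: Compute median = 24.50; label A = above, B = below.
Labels in order: AABABABBBBAA  (n_A = 6, n_B = 6)
Step 2: Count runs R = 7.
Step 3: Under H0 (random ordering), E[R] = 2*n_A*n_B/(n_A+n_B) + 1 = 2*6*6/12 + 1 = 7.0000.
        Var[R] = 2*n_A*n_B*(2*n_A*n_B - n_A - n_B) / ((n_A+n_B)^2 * (n_A+n_B-1)) = 4320/1584 = 2.7273.
        SD[R] = 1.6514.
Step 4: R = E[R], so z = 0 with no continuity correction.
Step 5: Two-sided p-value via normal approximation = 2*(1 - Phi(|z|)) = 1.000000.
Step 6: alpha = 0.1. fail to reject H0.

R = 7, z = 0.0000, p = 1.000000, fail to reject H0.


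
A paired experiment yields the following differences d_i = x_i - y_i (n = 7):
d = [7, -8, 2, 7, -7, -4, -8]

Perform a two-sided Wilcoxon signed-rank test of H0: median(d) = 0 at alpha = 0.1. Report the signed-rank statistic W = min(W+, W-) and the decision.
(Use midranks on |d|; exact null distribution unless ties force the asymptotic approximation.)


Step 1: Drop any zero differences (none here) and take |d_i|.
|d| = [7, 8, 2, 7, 7, 4, 8]
Step 2: Midrank |d_i| (ties get averaged ranks).
ranks: |7|->4, |8|->6.5, |2|->1, |7|->4, |7|->4, |4|->2, |8|->6.5
Step 3: Attach original signs; sum ranks with positive sign and with negative sign.
W+ = 4 + 1 + 4 = 9
W- = 6.5 + 4 + 2 + 6.5 = 19
(Check: W+ + W- = 28 should equal n(n+1)/2 = 28.)
Step 4: Test statistic W = min(W+, W-) = 9.
Step 5: Ties in |d|, so use the tie-corrected normal approximation.
        E[W] = n(n+1)/4 = 7*8/4 = 14.
        Tie groups: |d|=7 (t=3), |d|=8 (t=2); sum(t^3 - t) = 30.
        Var[W] = n(n+1)(2n+1)/24 - sum(t^3-t)/48 = 840/24 - 30/48 = 34.375.
        z = (W - E[W]) / sqrt(Var[W]) = (9 - 14) / 5.8630 = -0.8528.
        Two-sided p = 2*Phi(z) = 0.393769.
Step 6: alpha = 0.1. fail to reject H0.

W+ = 9, W- = 19, W = min = 9, p = 0.393769, fail to reject H0.


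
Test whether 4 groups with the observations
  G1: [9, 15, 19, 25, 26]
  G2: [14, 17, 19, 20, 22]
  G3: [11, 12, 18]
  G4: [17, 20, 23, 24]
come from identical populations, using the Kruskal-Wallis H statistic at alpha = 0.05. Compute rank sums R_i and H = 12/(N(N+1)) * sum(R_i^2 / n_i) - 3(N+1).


Step 1: Combine all N = 17 observations and assign midranks.
sorted (value, group, rank): (9,G1,1), (11,G3,2), (12,G3,3), (14,G2,4), (15,G1,5), (17,G2,6.5), (17,G4,6.5), (18,G3,8), (19,G1,9.5), (19,G2,9.5), (20,G2,11.5), (20,G4,11.5), (22,G2,13), (23,G4,14), (24,G4,15), (25,G1,16), (26,G1,17)
Step 2: Sum ranks within each group.
R_1 = 48.5 (n_1 = 5)
R_2 = 44.5 (n_2 = 5)
R_3 = 13 (n_3 = 3)
R_4 = 47 (n_4 = 4)
Step 3: H = 12/(N(N+1)) * sum(R_i^2/n_i) - 3(N+1)
     = 12/(17*18) * (48.5^2/5 + 44.5^2/5 + 13^2/3 + 47^2/4) - 3*18
     = 0.039216 * 1475.08 - 54
     = 3.846405.
Step 4: Ties present; correction factor C = 1 - 18/(17^3 - 17) = 0.996324. Corrected H = 3.846405 / 0.996324 = 3.860599.
Step 5: Under H0, H ~ chi^2(3); p-value = 0.276916.
Step 6: alpha = 0.05. fail to reject H0.

H = 3.8606, df = 3, p = 0.276916, fail to reject H0.


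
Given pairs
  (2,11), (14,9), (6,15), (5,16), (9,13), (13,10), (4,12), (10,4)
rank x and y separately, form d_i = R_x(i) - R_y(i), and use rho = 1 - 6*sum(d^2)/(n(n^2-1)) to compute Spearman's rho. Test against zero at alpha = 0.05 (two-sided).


Step 1: Rank x and y separately (midranks; no ties here).
rank(x): 2->1, 14->8, 6->4, 5->3, 9->5, 13->7, 4->2, 10->6
rank(y): 11->4, 9->2, 15->7, 16->8, 13->6, 10->3, 12->5, 4->1
Step 2: d_i = R_x(i) - R_y(i); compute d_i^2.
  (1-4)^2=9, (8-2)^2=36, (4-7)^2=9, (3-8)^2=25, (5-6)^2=1, (7-3)^2=16, (2-5)^2=9, (6-1)^2=25
sum(d^2) = 130.
Step 3: rho = 1 - 6*130 / (8*(8^2 - 1)) = 1 - 780/504 = -0.547619.
Step 4: Under H0, t = rho * sqrt((n-2)/(1-rho^2)) = -1.6031 ~ t(6).
Step 5: Two-sided p-value from the t-distribution with 6 df = 0.160026.
Step 6: alpha = 0.05. fail to reject H0.

rho = -0.5476, p = 0.160026, fail to reject H0 at alpha = 0.05.


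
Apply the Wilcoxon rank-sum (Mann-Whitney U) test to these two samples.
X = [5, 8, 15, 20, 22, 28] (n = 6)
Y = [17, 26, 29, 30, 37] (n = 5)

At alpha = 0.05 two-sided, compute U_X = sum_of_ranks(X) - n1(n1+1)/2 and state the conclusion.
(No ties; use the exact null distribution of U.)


Step 1: Combine and sort all 11 observations; assign midranks.
sorted (value, group): (5,X), (8,X), (15,X), (17,Y), (20,X), (22,X), (26,Y), (28,X), (29,Y), (30,Y), (37,Y)
ranks: 5->1, 8->2, 15->3, 17->4, 20->5, 22->6, 26->7, 28->8, 29->9, 30->10, 37->11
Step 2: Rank sum for X: R1 = 1 + 2 + 3 + 5 + 6 + 8 = 25.
Step 3: U_X = R1 - n1(n1+1)/2 = 25 - 6*7/2 = 25 - 21 = 4.
       U_Y = n1*n2 - U_X = 30 - 4 = 26.
Step 4: No ties, so the exact null distribution of U (based on enumerating the C(11,6) = 462 equally likely rank assignments) gives the two-sided p-value.
Step 5: p-value = 0.051948; compare to alpha = 0.05. fail to reject H0.

U_X = 4, p = 0.051948, fail to reject H0 at alpha = 0.05.


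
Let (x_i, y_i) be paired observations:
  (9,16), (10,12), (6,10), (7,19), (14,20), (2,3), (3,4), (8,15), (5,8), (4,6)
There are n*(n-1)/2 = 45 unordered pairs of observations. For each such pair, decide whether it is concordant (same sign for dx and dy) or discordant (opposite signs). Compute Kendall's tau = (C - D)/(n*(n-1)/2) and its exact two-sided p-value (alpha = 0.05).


Step 1: Enumerate the 45 unordered pairs (i,j) with i<j and classify each by sign(x_j-x_i) * sign(y_j-y_i).
  (1,2):dx=+1,dy=-4->D; (1,3):dx=-3,dy=-6->C; (1,4):dx=-2,dy=+3->D; (1,5):dx=+5,dy=+4->C
  (1,6):dx=-7,dy=-13->C; (1,7):dx=-6,dy=-12->C; (1,8):dx=-1,dy=-1->C; (1,9):dx=-4,dy=-8->C
  (1,10):dx=-5,dy=-10->C; (2,3):dx=-4,dy=-2->C; (2,4):dx=-3,dy=+7->D; (2,5):dx=+4,dy=+8->C
  (2,6):dx=-8,dy=-9->C; (2,7):dx=-7,dy=-8->C; (2,8):dx=-2,dy=+3->D; (2,9):dx=-5,dy=-4->C
  (2,10):dx=-6,dy=-6->C; (3,4):dx=+1,dy=+9->C; (3,5):dx=+8,dy=+10->C; (3,6):dx=-4,dy=-7->C
  (3,7):dx=-3,dy=-6->C; (3,8):dx=+2,dy=+5->C; (3,9):dx=-1,dy=-2->C; (3,10):dx=-2,dy=-4->C
  (4,5):dx=+7,dy=+1->C; (4,6):dx=-5,dy=-16->C; (4,7):dx=-4,dy=-15->C; (4,8):dx=+1,dy=-4->D
  (4,9):dx=-2,dy=-11->C; (4,10):dx=-3,dy=-13->C; (5,6):dx=-12,dy=-17->C; (5,7):dx=-11,dy=-16->C
  (5,8):dx=-6,dy=-5->C; (5,9):dx=-9,dy=-12->C; (5,10):dx=-10,dy=-14->C; (6,7):dx=+1,dy=+1->C
  (6,8):dx=+6,dy=+12->C; (6,9):dx=+3,dy=+5->C; (6,10):dx=+2,dy=+3->C; (7,8):dx=+5,dy=+11->C
  (7,9):dx=+2,dy=+4->C; (7,10):dx=+1,dy=+2->C; (8,9):dx=-3,dy=-7->C; (8,10):dx=-4,dy=-9->C
  (9,10):dx=-1,dy=-2->C
Step 2: C = 40, D = 5, total pairs = 45.
Step 3: tau = (C - D)/(n(n-1)/2) = (40 - 5)/45 = 0.777778.
Step 4: Exact two-sided p-value (enumerate n! = 3628800 permutations of y under H0): p = 0.000946.
Step 5: alpha = 0.05. reject H0.

tau_b = 0.7778 (C=40, D=5), p = 0.000946, reject H0.


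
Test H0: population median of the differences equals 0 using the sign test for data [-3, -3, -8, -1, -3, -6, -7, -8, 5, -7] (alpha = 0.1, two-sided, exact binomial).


Step 1: Discard zero differences. Original n = 10; n_eff = number of nonzero differences = 10.
Nonzero differences (with sign): -3, -3, -8, -1, -3, -6, -7, -8, +5, -7
Step 2: Count signs: positive = 1, negative = 9.
Step 3: Under H0: P(positive) = 0.5, so the number of positives S ~ Bin(10, 0.5).
Step 4: Two-sided exact p-value = sum of Bin(10,0.5) probabilities at or below the observed probability = 0.021484.
Step 5: alpha = 0.1. reject H0.

n_eff = 10, pos = 1, neg = 9, p = 0.021484, reject H0.


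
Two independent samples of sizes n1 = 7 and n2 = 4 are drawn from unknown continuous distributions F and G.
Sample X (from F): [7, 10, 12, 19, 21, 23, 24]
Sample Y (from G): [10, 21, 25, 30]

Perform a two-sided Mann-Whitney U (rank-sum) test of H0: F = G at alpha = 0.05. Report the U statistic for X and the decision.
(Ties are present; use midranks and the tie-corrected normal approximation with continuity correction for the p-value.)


Step 1: Combine and sort all 11 observations; assign midranks.
sorted (value, group): (7,X), (10,X), (10,Y), (12,X), (19,X), (21,X), (21,Y), (23,X), (24,X), (25,Y), (30,Y)
ranks: 7->1, 10->2.5, 10->2.5, 12->4, 19->5, 21->6.5, 21->6.5, 23->8, 24->9, 25->10, 30->11
Step 2: Rank sum for X: R1 = 1 + 2.5 + 4 + 5 + 6.5 + 8 + 9 = 36.
Step 3: U_X = R1 - n1(n1+1)/2 = 36 - 7*8/2 = 36 - 28 = 8.
       U_Y = n1*n2 - U_X = 28 - 8 = 20.
Step 4: Ties are present, so use the tie-corrected normal approximation (with continuity correction) for the p-value.
Step 5: p-value = 0.296412; compare to alpha = 0.05. fail to reject H0.

U_X = 8, p = 0.296412, fail to reject H0 at alpha = 0.05.
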